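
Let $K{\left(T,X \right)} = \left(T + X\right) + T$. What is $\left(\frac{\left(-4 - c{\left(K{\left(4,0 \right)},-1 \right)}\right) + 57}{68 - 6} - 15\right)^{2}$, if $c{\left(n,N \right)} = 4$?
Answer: $\frac{776161}{3844} \approx 201.92$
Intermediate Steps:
$K{\left(T,X \right)} = X + 2 T$
$\left(\frac{\left(-4 - c{\left(K{\left(4,0 \right)},-1 \right)}\right) + 57}{68 - 6} - 15\right)^{2} = \left(\frac{\left(-4 - 4\right) + 57}{68 - 6} - 15\right)^{2} = \left(\frac{\left(-4 - 4\right) + 57}{62} - 15\right)^{2} = \left(\left(-8 + 57\right) \frac{1}{62} - 15\right)^{2} = \left(49 \cdot \frac{1}{62} - 15\right)^{2} = \left(\frac{49}{62} - 15\right)^{2} = \left(- \frac{881}{62}\right)^{2} = \frac{776161}{3844}$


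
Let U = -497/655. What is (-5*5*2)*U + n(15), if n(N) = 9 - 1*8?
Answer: 5101/131 ≈ 38.939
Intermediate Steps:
n(N) = 1 (n(N) = 9 - 8 = 1)
U = -497/655 (U = -497*1/655 = -497/655 ≈ -0.75878)
(-5*5*2)*U + n(15) = (-5*5*2)*(-497/655) + 1 = -25*2*(-497/655) + 1 = -50*(-497/655) + 1 = 4970/131 + 1 = 5101/131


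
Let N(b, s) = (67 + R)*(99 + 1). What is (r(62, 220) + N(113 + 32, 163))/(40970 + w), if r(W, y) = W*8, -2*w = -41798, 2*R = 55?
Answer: 9946/61869 ≈ 0.16076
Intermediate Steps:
R = 55/2 (R = (1/2)*55 = 55/2 ≈ 27.500)
w = 20899 (w = -1/2*(-41798) = 20899)
r(W, y) = 8*W
N(b, s) = 9450 (N(b, s) = (67 + 55/2)*(99 + 1) = (189/2)*100 = 9450)
(r(62, 220) + N(113 + 32, 163))/(40970 + w) = (8*62 + 9450)/(40970 + 20899) = (496 + 9450)/61869 = 9946*(1/61869) = 9946/61869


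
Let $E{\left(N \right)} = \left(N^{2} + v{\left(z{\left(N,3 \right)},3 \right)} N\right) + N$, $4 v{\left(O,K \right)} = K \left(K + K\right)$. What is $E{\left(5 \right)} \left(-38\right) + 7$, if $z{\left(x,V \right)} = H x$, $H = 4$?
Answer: $-1988$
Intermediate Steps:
$z{\left(x,V \right)} = 4 x$
$v{\left(O,K \right)} = \frac{K^{2}}{2}$ ($v{\left(O,K \right)} = \frac{K \left(K + K\right)}{4} = \frac{K 2 K}{4} = \frac{2 K^{2}}{4} = \frac{K^{2}}{2}$)
$E{\left(N \right)} = N^{2} + \frac{11 N}{2}$ ($E{\left(N \right)} = \left(N^{2} + \frac{3^{2}}{2} N\right) + N = \left(N^{2} + \frac{1}{2} \cdot 9 N\right) + N = \left(N^{2} + \frac{9 N}{2}\right) + N = N^{2} + \frac{11 N}{2}$)
$E{\left(5 \right)} \left(-38\right) + 7 = \frac{1}{2} \cdot 5 \left(11 + 2 \cdot 5\right) \left(-38\right) + 7 = \frac{1}{2} \cdot 5 \left(11 + 10\right) \left(-38\right) + 7 = \frac{1}{2} \cdot 5 \cdot 21 \left(-38\right) + 7 = \frac{105}{2} \left(-38\right) + 7 = -1995 + 7 = -1988$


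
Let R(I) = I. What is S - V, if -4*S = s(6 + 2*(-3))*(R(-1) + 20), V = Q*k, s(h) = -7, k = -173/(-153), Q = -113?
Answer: 98545/612 ≈ 161.02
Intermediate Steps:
k = 173/153 (k = -173*(-1/153) = 173/153 ≈ 1.1307)
V = -19549/153 (V = -113*173/153 = -19549/153 ≈ -127.77)
S = 133/4 (S = -(-7)*(-1 + 20)/4 = -(-7)*19/4 = -¼*(-133) = 133/4 ≈ 33.250)
S - V = 133/4 - 1*(-19549/153) = 133/4 + 19549/153 = 98545/612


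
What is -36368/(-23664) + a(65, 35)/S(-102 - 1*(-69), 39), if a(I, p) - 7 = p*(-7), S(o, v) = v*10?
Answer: 89078/96135 ≈ 0.92659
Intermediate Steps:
S(o, v) = 10*v
a(I, p) = 7 - 7*p (a(I, p) = 7 + p*(-7) = 7 - 7*p)
-36368/(-23664) + a(65, 35)/S(-102 - 1*(-69), 39) = -36368/(-23664) + (7 - 7*35)/((10*39)) = -36368*(-1/23664) + (7 - 245)/390 = 2273/1479 - 238*1/390 = 2273/1479 - 119/195 = 89078/96135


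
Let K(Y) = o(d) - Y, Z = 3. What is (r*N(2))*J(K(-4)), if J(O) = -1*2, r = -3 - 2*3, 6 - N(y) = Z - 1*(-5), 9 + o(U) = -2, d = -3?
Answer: -36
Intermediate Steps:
o(U) = -11 (o(U) = -9 - 2 = -11)
K(Y) = -11 - Y
N(y) = -2 (N(y) = 6 - (3 - 1*(-5)) = 6 - (3 + 5) = 6 - 1*8 = 6 - 8 = -2)
r = -9 (r = -3 - 6 = -9)
J(O) = -2
(r*N(2))*J(K(-4)) = -9*(-2)*(-2) = 18*(-2) = -36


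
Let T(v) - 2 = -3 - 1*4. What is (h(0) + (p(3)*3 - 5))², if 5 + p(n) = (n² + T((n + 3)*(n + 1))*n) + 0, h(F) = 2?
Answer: 1296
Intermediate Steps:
T(v) = -5 (T(v) = 2 + (-3 - 1*4) = 2 + (-3 - 4) = 2 - 7 = -5)
p(n) = -5 + n² - 5*n (p(n) = -5 + ((n² - 5*n) + 0) = -5 + (n² - 5*n) = -5 + n² - 5*n)
(h(0) + (p(3)*3 - 5))² = (2 + ((-5 + 3² - 5*3)*3 - 5))² = (2 + ((-5 + 9 - 15)*3 - 5))² = (2 + (-11*3 - 5))² = (2 + (-33 - 5))² = (2 - 38)² = (-36)² = 1296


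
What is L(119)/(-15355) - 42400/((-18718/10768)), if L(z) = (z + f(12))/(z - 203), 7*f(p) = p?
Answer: 8412633555479/344897868 ≈ 24392.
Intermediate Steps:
f(p) = p/7
L(z) = (12/7 + z)/(-203 + z) (L(z) = (z + (1/7)*12)/(z - 203) = (z + 12/7)/(-203 + z) = (12/7 + z)/(-203 + z))
L(119)/(-15355) - 42400/((-18718/10768)) = ((12/7 + 119)/(-203 + 119))/(-15355) - 42400/((-18718/10768)) = ((845/7)/(-84))*(-1/15355) - 42400/((-18718*1/10768)) = -1/84*845/7*(-1/15355) - 42400/(-9359/5384) = -845/588*(-1/15355) - 42400*(-5384/9359) = 169/1805748 + 228281600/9359 = 8412633555479/344897868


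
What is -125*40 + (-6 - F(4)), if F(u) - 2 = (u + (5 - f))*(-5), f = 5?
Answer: -4988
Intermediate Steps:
F(u) = 2 - 5*u (F(u) = 2 + (u + (5 - 1*5))*(-5) = 2 + (u + (5 - 5))*(-5) = 2 + (u + 0)*(-5) = 2 + u*(-5) = 2 - 5*u)
-125*40 + (-6 - F(4)) = -125*40 + (-6 - (2 - 5*4)) = -5000 + (-6 - (2 - 20)) = -5000 + (-6 - 1*(-18)) = -5000 + (-6 + 18) = -5000 + 12 = -4988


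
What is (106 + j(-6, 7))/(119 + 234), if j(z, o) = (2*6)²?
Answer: 250/353 ≈ 0.70822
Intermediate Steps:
j(z, o) = 144 (j(z, o) = 12² = 144)
(106 + j(-6, 7))/(119 + 234) = (106 + 144)/(119 + 234) = 250/353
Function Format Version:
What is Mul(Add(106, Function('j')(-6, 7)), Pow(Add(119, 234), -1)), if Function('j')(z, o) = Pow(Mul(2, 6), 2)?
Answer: Rational(250, 353) ≈ 0.70822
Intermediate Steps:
Function('j')(z, o) = 144 (Function('j')(z, o) = Pow(12, 2) = 144)
Mul(Add(106, Function('j')(-6, 7)), Pow(Add(119, 234), -1)) = Mul(Add(106, 144), Pow(Add(119, 234), -1)) = Mul(250, Pow(353, -1)) = Mul(250, Rational(1, 353)) = Rational(250, 353)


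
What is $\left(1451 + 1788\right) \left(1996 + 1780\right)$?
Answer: $12230464$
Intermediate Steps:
$\left(1451 + 1788\right) \left(1996 + 1780\right) = 3239 \cdot 3776 = 12230464$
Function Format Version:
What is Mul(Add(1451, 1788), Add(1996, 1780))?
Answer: 12230464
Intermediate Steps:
Mul(Add(1451, 1788), Add(1996, 1780)) = Mul(3239, 3776) = 12230464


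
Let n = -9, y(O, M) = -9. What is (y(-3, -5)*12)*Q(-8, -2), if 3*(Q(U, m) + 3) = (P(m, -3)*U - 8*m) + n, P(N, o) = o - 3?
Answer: -1656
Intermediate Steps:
P(N, o) = -3 + o
Q(U, m) = -6 - 2*U - 8*m/3 (Q(U, m) = -3 + (((-3 - 3)*U - 8*m) - 9)/3 = -3 + ((-6*U - 8*m) - 9)/3 = -3 + ((-8*m - 6*U) - 9)/3 = -3 + (-9 - 8*m - 6*U)/3 = -3 + (-3 - 2*U - 8*m/3) = -6 - 2*U - 8*m/3)
(y(-3, -5)*12)*Q(-8, -2) = (-9*12)*(-6 - 2*(-8) - 8/3*(-2)) = -108*(-6 + 16 + 16/3) = -108*46/3 = -1656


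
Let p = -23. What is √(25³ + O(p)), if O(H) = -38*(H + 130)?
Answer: √11559 ≈ 107.51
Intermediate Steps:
O(H) = -4940 - 38*H (O(H) = -38*(130 + H) = -4940 - 38*H)
√(25³ + O(p)) = √(25³ + (-4940 - 38*(-23))) = √(15625 + (-4940 + 874)) = √(15625 - 4066) = √11559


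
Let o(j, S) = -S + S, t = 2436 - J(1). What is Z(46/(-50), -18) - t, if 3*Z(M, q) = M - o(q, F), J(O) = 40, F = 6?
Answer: -179723/75 ≈ -2396.3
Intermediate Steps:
t = 2396 (t = 2436 - 1*40 = 2436 - 40 = 2396)
o(j, S) = 0
Z(M, q) = M/3 (Z(M, q) = (M - 1*0)/3 = (M + 0)/3 = M/3)
Z(46/(-50), -18) - t = (46/(-50))/3 - 1*2396 = (46*(-1/50))/3 - 2396 = (⅓)*(-23/25) - 2396 = -23/75 - 2396 = -179723/75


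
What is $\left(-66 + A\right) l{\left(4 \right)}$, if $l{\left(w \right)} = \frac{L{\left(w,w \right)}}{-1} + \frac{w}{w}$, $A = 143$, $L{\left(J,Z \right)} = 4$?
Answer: $-231$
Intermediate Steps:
$l{\left(w \right)} = -3$ ($l{\left(w \right)} = \frac{4}{-1} + \frac{w}{w} = 4 \left(-1\right) + 1 = -4 + 1 = -3$)
$\left(-66 + A\right) l{\left(4 \right)} = \left(-66 + 143\right) \left(-3\right) = 77 \left(-3\right) = -231$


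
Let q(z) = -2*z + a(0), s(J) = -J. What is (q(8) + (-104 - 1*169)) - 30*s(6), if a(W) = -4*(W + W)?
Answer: -109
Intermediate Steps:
a(W) = -8*W
q(z) = -2*z (q(z) = -2*z - 8*0 = -2*z + 0 = -2*z)
(q(8) + (-104 - 1*169)) - 30*s(6) = (-2*8 + (-104 - 1*169)) - (-30)*6 = (-16 + (-104 - 169)) - 30*(-6) = (-16 - 273) + 180 = -289 + 180 = -109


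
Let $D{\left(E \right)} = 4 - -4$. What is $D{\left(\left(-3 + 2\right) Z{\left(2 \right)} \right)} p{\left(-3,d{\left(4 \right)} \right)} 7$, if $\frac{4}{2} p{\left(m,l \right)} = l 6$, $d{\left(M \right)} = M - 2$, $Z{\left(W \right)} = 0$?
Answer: $336$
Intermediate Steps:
$d{\left(M \right)} = -2 + M$
$D{\left(E \right)} = 8$ ($D{\left(E \right)} = 4 + 4 = 8$)
$p{\left(m,l \right)} = 3 l$ ($p{\left(m,l \right)} = \frac{l 6}{2} = \frac{6 l}{2} = 3 l$)
$D{\left(\left(-3 + 2\right) Z{\left(2 \right)} \right)} p{\left(-3,d{\left(4 \right)} \right)} 7 = 8 \cdot 3 \left(-2 + 4\right) 7 = 8 \cdot 3 \cdot 2 \cdot 7 = 8 \cdot 6 \cdot 7 = 48 \cdot 7 = 336$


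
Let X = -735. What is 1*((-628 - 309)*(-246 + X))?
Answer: 919197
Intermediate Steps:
1*((-628 - 309)*(-246 + X)) = 1*((-628 - 309)*(-246 - 735)) = 1*(-937*(-981)) = 1*919197 = 919197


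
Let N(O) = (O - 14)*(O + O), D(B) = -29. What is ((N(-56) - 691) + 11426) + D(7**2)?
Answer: 18546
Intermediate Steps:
N(O) = 2*O*(-14 + O) (N(O) = (-14 + O)*(2*O) = 2*O*(-14 + O))
((N(-56) - 691) + 11426) + D(7**2) = ((2*(-56)*(-14 - 56) - 691) + 11426) - 29 = ((2*(-56)*(-70) - 691) + 11426) - 29 = ((7840 - 691) + 11426) - 29 = (7149 + 11426) - 29 = 18575 - 29 = 18546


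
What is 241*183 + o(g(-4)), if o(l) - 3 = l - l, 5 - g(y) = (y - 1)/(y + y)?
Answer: 44106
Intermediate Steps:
g(y) = 5 - (-1 + y)/(2*y) (g(y) = 5 - (y - 1)/(y + y) = 5 - (-1 + y)/(2*y))
o(l) = 3 (o(l) = 3 + (l - l) = 3 + 0 = 3)
241*183 + o(g(-4)) = 241*183 + 3 = 44103 + 3 = 44106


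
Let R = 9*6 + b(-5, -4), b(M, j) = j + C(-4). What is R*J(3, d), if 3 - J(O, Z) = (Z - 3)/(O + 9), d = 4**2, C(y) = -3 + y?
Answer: 989/12 ≈ 82.417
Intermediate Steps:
b(M, j) = -7 + j (b(M, j) = j + (-3 - 4) = j - 7 = -7 + j)
d = 16
J(O, Z) = 3 - (-3 + Z)/(9 + O) (J(O, Z) = 3 - (Z - 3)/(O + 9) = 3 - (-3 + Z)/(9 + O))
R = 43 (R = 9*6 + (-7 - 4) = 54 - 11 = 43)
R*J(3, d) = 43*((30 - 1*16 + 3*3)/(9 + 3)) = 43*((30 - 16 + 9)/12) = 43*((1/12)*23) = 43*(23/12) = 989/12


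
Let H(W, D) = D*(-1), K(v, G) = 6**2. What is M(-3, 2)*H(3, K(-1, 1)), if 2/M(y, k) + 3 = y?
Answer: 12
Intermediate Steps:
M(y, k) = 2/(-3 + y)
K(v, G) = 36
H(W, D) = -D
M(-3, 2)*H(3, K(-1, 1)) = (2/(-3 - 3))*(-1*36) = (2/(-6))*(-36) = (2*(-1/6))*(-36) = -1/3*(-36) = 12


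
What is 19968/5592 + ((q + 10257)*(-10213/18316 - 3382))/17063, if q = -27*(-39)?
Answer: -81502727726147/36409268282 ≈ -2238.5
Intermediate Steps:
q = 1053
19968/5592 + ((q + 10257)*(-10213/18316 - 3382))/17063 = 19968/5592 + ((1053 + 10257)*(-10213/18316 - 3382))/17063 = 19968*(1/5592) + (11310*(-10213*1/18316 - 3382))*(1/17063) = 832/233 + (11310*(-10213/18316 - 3382))*(1/17063) = 832/233 + (11310*(-61954925/18316))*(1/17063) = 832/233 - 350355100875/9158*1/17063 = 832/233 - 350355100875/156262954 = -81502727726147/36409268282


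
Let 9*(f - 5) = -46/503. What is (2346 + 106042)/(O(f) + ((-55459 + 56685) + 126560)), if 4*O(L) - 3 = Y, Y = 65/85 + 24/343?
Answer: 158002607/186281439 ≈ 0.84819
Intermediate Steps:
f = 22589/4527 (f = 5 + (-46/503)/9 = 5 + (-46*1/503)/9 = 5 + (⅑)*(-46/503) = 5 - 46/4527 = 22589/4527 ≈ 4.9898)
Y = 4867/5831 (Y = 65*(1/85) + 24*(1/343) = 13/17 + 24/343 = 4867/5831 ≈ 0.83468)
O(L) = 5590/5831 (O(L) = ¾ + (¼)*(4867/5831) = ¾ + 4867/23324 = 5590/5831)
(2346 + 106042)/(O(f) + ((-55459 + 56685) + 126560)) = (2346 + 106042)/(5590/5831 + ((-55459 + 56685) + 126560)) = 108388/(5590/5831 + (1226 + 126560)) = 108388/(5590/5831 + 127786) = 108388/(745125756/5831) = 108388*(5831/745125756) = 158002607/186281439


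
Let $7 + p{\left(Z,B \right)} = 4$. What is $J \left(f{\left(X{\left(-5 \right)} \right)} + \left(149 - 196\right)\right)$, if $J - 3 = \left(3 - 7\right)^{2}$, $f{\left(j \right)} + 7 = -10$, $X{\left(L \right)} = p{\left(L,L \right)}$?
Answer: $-1216$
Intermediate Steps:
$p{\left(Z,B \right)} = -3$ ($p{\left(Z,B \right)} = -7 + 4 = -3$)
$X{\left(L \right)} = -3$
$f{\left(j \right)} = -17$ ($f{\left(j \right)} = -7 - 10 = -17$)
$J = 19$ ($J = 3 + \left(3 - 7\right)^{2} = 3 + \left(-4\right)^{2} = 3 + 16 = 19$)
$J \left(f{\left(X{\left(-5 \right)} \right)} + \left(149 - 196\right)\right) = 19 \left(-17 + \left(149 - 196\right)\right) = 19 \left(-17 - 47\right) = 19 \left(-64\right) = -1216$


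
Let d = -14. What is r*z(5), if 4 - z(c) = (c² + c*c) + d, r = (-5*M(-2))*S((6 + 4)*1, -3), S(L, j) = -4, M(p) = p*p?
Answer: -2560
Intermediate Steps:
M(p) = p²
r = 80 (r = -5*(-2)²*(-4) = -5*4*(-4) = -20*(-4) = 80)
z(c) = 18 - 2*c² (z(c) = 4 - ((c² + c*c) - 14) = 4 - ((c² + c²) - 14) = 4 - (2*c² - 14) = 4 - (-14 + 2*c²) = 4 + (14 - 2*c²) = 18 - 2*c²)
r*z(5) = 80*(18 - 2*5²) = 80*(18 - 2*25) = 80*(18 - 50) = 80*(-32) = -2560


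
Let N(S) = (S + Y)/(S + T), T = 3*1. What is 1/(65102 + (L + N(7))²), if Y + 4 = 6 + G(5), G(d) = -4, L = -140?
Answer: 4/338249 ≈ 1.1826e-5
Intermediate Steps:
Y = -2 (Y = -4 + (6 - 4) = -4 + 2 = -2)
T = 3
N(S) = (-2 + S)/(3 + S) (N(S) = (S - 2)/(S + 3) = (-2 + S)/(3 + S))
1/(65102 + (L + N(7))²) = 1/(65102 + (-140 + (-2 + 7)/(3 + 7))²) = 1/(65102 + (-140 + 5/10)²) = 1/(65102 + (-140 + (⅒)*5)²) = 1/(65102 + (-140 + ½)²) = 1/(65102 + (-279/2)²) = 1/(65102 + 77841/4) = 1/(338249/4) = 4/338249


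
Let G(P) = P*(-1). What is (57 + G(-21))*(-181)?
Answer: -14118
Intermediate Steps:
G(P) = -P
(57 + G(-21))*(-181) = (57 - 1*(-21))*(-181) = (57 + 21)*(-181) = 78*(-181) = -14118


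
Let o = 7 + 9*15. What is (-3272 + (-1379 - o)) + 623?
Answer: -4170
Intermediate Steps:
o = 142 (o = 7 + 135 = 142)
(-3272 + (-1379 - o)) + 623 = (-3272 + (-1379 - 1*142)) + 623 = (-3272 + (-1379 - 142)) + 623 = (-3272 - 1521) + 623 = -4793 + 623 = -4170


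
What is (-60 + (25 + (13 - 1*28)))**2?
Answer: 2500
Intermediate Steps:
(-60 + (25 + (13 - 1*28)))**2 = (-60 + (25 + (13 - 28)))**2 = (-60 + (25 - 15))**2 = (-60 + 10)**2 = (-50)**2 = 2500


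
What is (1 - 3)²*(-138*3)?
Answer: -1656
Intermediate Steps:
(1 - 3)²*(-138*3) = (-2)²*(-414) = 4*(-414) = -1656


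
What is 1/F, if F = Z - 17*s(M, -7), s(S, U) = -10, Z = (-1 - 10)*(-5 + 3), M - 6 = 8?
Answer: 1/192 ≈ 0.0052083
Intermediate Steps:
M = 14 (M = 6 + 8 = 14)
Z = 22 (Z = -11*(-2) = 22)
F = 192 (F = 22 - 17*(-10) = 22 + 170 = 192)
1/F = 1/192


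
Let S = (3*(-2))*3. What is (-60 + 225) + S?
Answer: 147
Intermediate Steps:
S = -18 (S = -6*3 = -18)
(-60 + 225) + S = (-60 + 225) - 18 = 165 - 18 = 147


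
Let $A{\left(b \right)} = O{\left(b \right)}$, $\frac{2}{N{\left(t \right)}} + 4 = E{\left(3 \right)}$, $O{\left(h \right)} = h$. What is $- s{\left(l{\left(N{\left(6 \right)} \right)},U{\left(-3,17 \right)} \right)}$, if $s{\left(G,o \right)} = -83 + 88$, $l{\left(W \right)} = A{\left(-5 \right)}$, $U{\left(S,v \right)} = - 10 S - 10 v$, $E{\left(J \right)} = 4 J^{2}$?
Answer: $-5$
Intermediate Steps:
$N{\left(t \right)} = \frac{1}{16}$ ($N{\left(t \right)} = \frac{2}{-4 + 4 \cdot 3^{2}} = \frac{2}{-4 + 4 \cdot 9} = \frac{2}{-4 + 36} = \frac{2}{32} = 2 \cdot \frac{1}{32} = \frac{1}{16}$)
$A{\left(b \right)} = b$
$l{\left(W \right)} = -5$
$s{\left(G,o \right)} = 5$
$- s{\left(l{\left(N{\left(6 \right)} \right)},U{\left(-3,17 \right)} \right)} = \left(-1\right) 5 = -5$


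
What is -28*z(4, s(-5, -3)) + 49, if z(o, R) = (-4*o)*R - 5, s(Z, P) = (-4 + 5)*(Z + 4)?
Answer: -259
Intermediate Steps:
s(Z, P) = 4 + Z (s(Z, P) = 1*(4 + Z) = 4 + Z)
z(o, R) = -5 - 4*R*o (z(o, R) = -4*R*o - 5 = -5 - 4*R*o)
-28*z(4, s(-5, -3)) + 49 = -28*(-5 - 4*(4 - 5)*4) + 49 = -28*(-5 - 4*(-1)*4) + 49 = -28*(-5 + 16) + 49 = -28*11 + 49 = -308 + 49 = -259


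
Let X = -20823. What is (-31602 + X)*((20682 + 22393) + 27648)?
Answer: -3707653275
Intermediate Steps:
(-31602 + X)*((20682 + 22393) + 27648) = (-31602 - 20823)*((20682 + 22393) + 27648) = -52425*(43075 + 27648) = -52425*70723 = -3707653275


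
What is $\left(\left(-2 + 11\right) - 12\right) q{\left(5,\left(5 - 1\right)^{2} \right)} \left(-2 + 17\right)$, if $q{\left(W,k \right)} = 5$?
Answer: $-225$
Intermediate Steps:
$\left(\left(-2 + 11\right) - 12\right) q{\left(5,\left(5 - 1\right)^{2} \right)} \left(-2 + 17\right) = \left(\left(-2 + 11\right) - 12\right) 5 \left(-2 + 17\right) = \left(9 - 12\right) 5 \cdot 15 = \left(-3\right) 5 \cdot 15 = \left(-15\right) 15 = -225$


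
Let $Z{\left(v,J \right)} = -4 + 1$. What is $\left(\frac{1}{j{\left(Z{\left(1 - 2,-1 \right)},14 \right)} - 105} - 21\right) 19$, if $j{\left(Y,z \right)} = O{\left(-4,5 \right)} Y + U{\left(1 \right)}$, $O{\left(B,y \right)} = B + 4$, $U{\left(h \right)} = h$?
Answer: $- \frac{41515}{104} \approx -399.18$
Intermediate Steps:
$O{\left(B,y \right)} = 4 + B$
$Z{\left(v,J \right)} = -3$
$j{\left(Y,z \right)} = 1$ ($j{\left(Y,z \right)} = \left(4 - 4\right) Y + 1 = 0 Y + 1 = 0 + 1 = 1$)
$\left(\frac{1}{j{\left(Z{\left(1 - 2,-1 \right)},14 \right)} - 105} - 21\right) 19 = \left(\frac{1}{1 - 105} - 21\right) 19 = \left(\frac{1}{-104} - 21\right) 19 = \left(- \frac{1}{104} - 21\right) 19 = \left(- \frac{2185}{104}\right) 19 = - \frac{41515}{104}$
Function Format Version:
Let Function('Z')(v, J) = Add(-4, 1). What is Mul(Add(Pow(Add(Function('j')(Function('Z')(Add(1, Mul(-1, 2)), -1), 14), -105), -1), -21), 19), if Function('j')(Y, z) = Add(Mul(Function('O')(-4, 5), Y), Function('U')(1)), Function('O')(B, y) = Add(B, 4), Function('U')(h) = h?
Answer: Rational(-41515, 104) ≈ -399.18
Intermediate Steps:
Function('O')(B, y) = Add(4, B)
Function('Z')(v, J) = -3
Function('j')(Y, z) = 1 (Function('j')(Y, z) = Add(Mul(Add(4, -4), Y), 1) = Add(Mul(0, Y), 1) = Add(0, 1) = 1)
Mul(Add(Pow(Add(Function('j')(Function('Z')(Add(1, Mul(-1, 2)), -1), 14), -105), -1), -21), 19) = Mul(Add(Pow(Add(1, -105), -1), -21), 19) = Mul(Add(Pow(-104, -1), -21), 19) = Mul(Add(Rational(-1, 104), -21), 19) = Mul(Rational(-2185, 104), 19) = Rational(-41515, 104)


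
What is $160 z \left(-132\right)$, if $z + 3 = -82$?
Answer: $1795200$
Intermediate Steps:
$z = -85$ ($z = -3 - 82 = -85$)
$160 z \left(-132\right) = 160 \left(-85\right) \left(-132\right) = \left(-13600\right) \left(-132\right) = 1795200$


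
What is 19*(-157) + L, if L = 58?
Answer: -2925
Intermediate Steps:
19*(-157) + L = 19*(-157) + 58 = -2983 + 58 = -2925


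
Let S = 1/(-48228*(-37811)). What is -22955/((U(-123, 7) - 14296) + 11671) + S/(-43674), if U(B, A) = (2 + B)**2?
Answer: -228521831226058547/119621795862003984 ≈ -1.9104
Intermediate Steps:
S = 1/1823548908 (S = -1/48228*(-1/37811) = 1/1823548908 ≈ 5.4838e-10)
-22955/((U(-123, 7) - 14296) + 11671) + S/(-43674) = -22955/(((2 - 123)**2 - 14296) + 11671) + (1/1823548908)/(-43674) = -22955/(((-121)**2 - 14296) + 11671) + (1/1823548908)*(-1/43674) = -22955/((14641 - 14296) + 11671) - 1/79641675007992 = -22955/(345 + 11671) - 1/79641675007992 = -22955/12016 - 1/79641675007992 = -228521831226058547/119621795862003984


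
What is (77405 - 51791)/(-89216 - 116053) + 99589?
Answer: 6814169609/68423 ≈ 99589.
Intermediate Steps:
(77405 - 51791)/(-89216 - 116053) + 99589 = 25614/(-205269) + 99589 = 25614*(-1/205269) + 99589 = -8538/68423 + 99589 = 6814169609/68423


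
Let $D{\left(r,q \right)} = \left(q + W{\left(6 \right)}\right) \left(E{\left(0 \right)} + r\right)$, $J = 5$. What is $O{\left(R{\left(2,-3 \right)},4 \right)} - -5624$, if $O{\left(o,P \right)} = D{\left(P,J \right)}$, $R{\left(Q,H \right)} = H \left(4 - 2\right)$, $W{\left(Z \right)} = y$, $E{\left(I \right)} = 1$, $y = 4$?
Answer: $5669$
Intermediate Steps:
$W{\left(Z \right)} = 4$
$R{\left(Q,H \right)} = 2 H$ ($R{\left(Q,H \right)} = H \left(4 - 2\right) = H 2 = 2 H$)
$D{\left(r,q \right)} = \left(1 + r\right) \left(4 + q\right)$ ($D{\left(r,q \right)} = \left(q + 4\right) \left(1 + r\right) = \left(4 + q\right) \left(1 + r\right) = \left(1 + r\right) \left(4 + q\right)$)
$O{\left(o,P \right)} = 9 + 9 P$ ($O{\left(o,P \right)} = 4 + 5 + 4 P + 5 P = 9 + 9 P$)
$O{\left(R{\left(2,-3 \right)},4 \right)} - -5624 = \left(9 + 9 \cdot 4\right) - -5624 = \left(9 + 36\right) + 5624 = 45 + 5624 = 5669$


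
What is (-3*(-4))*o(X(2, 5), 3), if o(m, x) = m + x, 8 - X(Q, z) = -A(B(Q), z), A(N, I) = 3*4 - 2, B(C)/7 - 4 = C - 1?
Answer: 252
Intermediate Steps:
B(C) = 21 + 7*C (B(C) = 28 + 7*(C - 1) = 28 + 7*(-1 + C) = 28 + (-7 + 7*C) = 21 + 7*C)
A(N, I) = 10 (A(N, I) = 12 - 2 = 10)
X(Q, z) = 18 (X(Q, z) = 8 - (-1)*10 = 8 - 1*(-10) = 8 + 10 = 18)
(-3*(-4))*o(X(2, 5), 3) = (-3*(-4))*(18 + 3) = 12*21 = 252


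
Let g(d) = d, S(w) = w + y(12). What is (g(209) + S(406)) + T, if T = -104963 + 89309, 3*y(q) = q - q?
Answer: -15039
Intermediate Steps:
y(q) = 0 (y(q) = (q - q)/3 = (⅓)*0 = 0)
S(w) = w (S(w) = w + 0 = w)
T = -15654
(g(209) + S(406)) + T = (209 + 406) - 15654 = 615 - 15654 = -15039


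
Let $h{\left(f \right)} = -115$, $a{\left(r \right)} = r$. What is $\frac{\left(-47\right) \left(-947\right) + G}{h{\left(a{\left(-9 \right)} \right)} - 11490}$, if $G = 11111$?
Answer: $- \frac{11124}{2321} \approx -4.7928$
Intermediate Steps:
$\frac{\left(-47\right) \left(-947\right) + G}{h{\left(a{\left(-9 \right)} \right)} - 11490} = \frac{\left(-47\right) \left(-947\right) + 11111}{-115 - 11490} = \frac{44509 + 11111}{-11605} = 55620 \left(- \frac{1}{11605}\right) = - \frac{11124}{2321}$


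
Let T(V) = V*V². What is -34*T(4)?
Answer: -2176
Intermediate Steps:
T(V) = V³
-34*T(4) = -34*4³ = -34*64 = -2176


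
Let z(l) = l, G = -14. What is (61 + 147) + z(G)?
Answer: 194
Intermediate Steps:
(61 + 147) + z(G) = (61 + 147) - 14 = 208 - 14 = 194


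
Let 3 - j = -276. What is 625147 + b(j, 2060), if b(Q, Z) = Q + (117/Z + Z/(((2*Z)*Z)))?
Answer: 515351071/824 ≈ 6.2543e+5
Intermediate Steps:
j = 279 (j = 3 - 1*(-276) = 3 + 276 = 279)
b(Q, Z) = Q + 235/(2*Z) (b(Q, Z) = Q + (117/Z + Z/((2*Z**2))) = Q + (117/Z + Z*(1/(2*Z**2))) = Q + (117/Z + 1/(2*Z)) = Q + 235/(2*Z))
625147 + b(j, 2060) = 625147 + (279 + (235/2)/2060) = 625147 + (279 + (235/2)*(1/2060)) = 625147 + (279 + 47/824) = 625147 + 229943/824 = 515351071/824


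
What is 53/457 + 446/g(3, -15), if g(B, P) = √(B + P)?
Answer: 53/457 - 223*I*√3/3 ≈ 0.11597 - 128.75*I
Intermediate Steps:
53/457 + 446/g(3, -15) = 53/457 + 446/(√(3 - 15)) = 53*(1/457) + 446/(√(-12)) = 53/457 + 446/((2*I*√3)) = 53/457 + 446*(-I*√3/6) = 53/457 - 223*I*√3/3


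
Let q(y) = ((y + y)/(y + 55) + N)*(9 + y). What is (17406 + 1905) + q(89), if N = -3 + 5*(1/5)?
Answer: 692501/36 ≈ 19236.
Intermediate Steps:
N = -2 (N = -3 + 5*(1*(1/5)) = -3 + 5*(1/5) = -3 + 1 = -2)
q(y) = (-2 + 2*y/(55 + y))*(9 + y) (q(y) = ((y + y)/(y + 55) - 2)*(9 + y) = ((2*y)/(55 + y) - 2)*(9 + y) = (2*y/(55 + y) - 2)*(9 + y) = (-2 + 2*y/(55 + y))*(9 + y))
(17406 + 1905) + q(89) = (17406 + 1905) + 110*(-9 - 1*89)/(55 + 89) = 19311 + 110*(-9 - 89)/144 = 19311 + 110*(1/144)*(-98) = 19311 - 2695/36 = 692501/36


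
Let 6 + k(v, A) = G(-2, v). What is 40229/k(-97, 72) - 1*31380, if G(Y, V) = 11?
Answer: -116671/5 ≈ -23334.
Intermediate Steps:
k(v, A) = 5 (k(v, A) = -6 + 11 = 5)
40229/k(-97, 72) - 1*31380 = 40229/5 - 1*31380 = 40229*(⅕) - 31380 = 40229/5 - 31380 = -116671/5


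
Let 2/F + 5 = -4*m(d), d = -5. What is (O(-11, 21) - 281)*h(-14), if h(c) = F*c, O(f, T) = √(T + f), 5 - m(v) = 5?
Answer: -7868/5 + 28*√10/5 ≈ -1555.9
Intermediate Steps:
m(v) = 0 (m(v) = 5 - 1*5 = 5 - 5 = 0)
F = -⅖ (F = 2/(-5 - 4*0) = 2/(-5 + 0) = 2/(-5) = 2*(-⅕) = -⅖ ≈ -0.40000)
h(c) = -2*c/5
(O(-11, 21) - 281)*h(-14) = (√(21 - 11) - 281)*(-⅖*(-14)) = (√10 - 281)*(28/5) = (-281 + √10)*(28/5) = -7868/5 + 28*√10/5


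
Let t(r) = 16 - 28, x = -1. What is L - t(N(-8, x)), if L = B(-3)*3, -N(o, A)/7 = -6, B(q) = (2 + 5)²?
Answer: 159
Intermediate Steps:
B(q) = 49 (B(q) = 7² = 49)
N(o, A) = 42 (N(o, A) = -7*(-6) = 42)
L = 147 (L = 49*3 = 147)
t(r) = -12
L - t(N(-8, x)) = 147 - 1*(-12) = 147 + 12 = 159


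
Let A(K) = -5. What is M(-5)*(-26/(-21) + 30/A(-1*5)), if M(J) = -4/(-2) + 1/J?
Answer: -60/7 ≈ -8.5714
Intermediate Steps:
M(J) = 2 + 1/J (M(J) = -4*(-1/2) + 1/J = 2 + 1/J)
M(-5)*(-26/(-21) + 30/A(-1*5)) = (2 + 1/(-5))*(-26/(-21) + 30/(-5)) = (2 - 1/5)*(-26*(-1/21) + 30*(-1/5)) = 9*(26/21 - 6)/5 = (9/5)*(-100/21) = -60/7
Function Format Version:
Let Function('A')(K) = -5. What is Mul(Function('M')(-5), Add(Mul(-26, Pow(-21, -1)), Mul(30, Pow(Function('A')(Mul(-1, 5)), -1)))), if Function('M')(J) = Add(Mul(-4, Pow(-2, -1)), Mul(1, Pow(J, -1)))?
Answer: Rational(-60, 7) ≈ -8.5714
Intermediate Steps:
Function('M')(J) = Add(2, Pow(J, -1)) (Function('M')(J) = Add(Mul(-4, Rational(-1, 2)), Pow(J, -1)) = Add(2, Pow(J, -1)))
Mul(Function('M')(-5), Add(Mul(-26, Pow(-21, -1)), Mul(30, Pow(Function('A')(Mul(-1, 5)), -1)))) = Mul(Add(2, Pow(-5, -1)), Add(Mul(-26, Pow(-21, -1)), Mul(30, Pow(-5, -1)))) = Mul(Add(2, Rational(-1, 5)), Add(Mul(-26, Rational(-1, 21)), Mul(30, Rational(-1, 5)))) = Mul(Rational(9, 5), Add(Rational(26, 21), -6)) = Mul(Rational(9, 5), Rational(-100, 21)) = Rational(-60, 7)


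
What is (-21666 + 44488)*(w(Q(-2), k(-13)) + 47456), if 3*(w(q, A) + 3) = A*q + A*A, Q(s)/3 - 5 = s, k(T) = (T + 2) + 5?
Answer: 1082835434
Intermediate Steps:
k(T) = 7 + T (k(T) = (2 + T) + 5 = 7 + T)
Q(s) = 15 + 3*s
w(q, A) = -3 + A²/3 + A*q/3 (w(q, A) = -3 + (A*q + A*A)/3 = -3 + (A*q + A²)/3 = -3 + (A² + A*q)/3 = -3 + (A²/3 + A*q/3) = -3 + A²/3 + A*q/3)
(-21666 + 44488)*(w(Q(-2), k(-13)) + 47456) = (-21666 + 44488)*((-3 + (7 - 13)²/3 + (7 - 13)*(15 + 3*(-2))/3) + 47456) = 22822*((-3 + (⅓)*(-6)² + (⅓)*(-6)*(15 - 6)) + 47456) = 22822*((-3 + (⅓)*36 + (⅓)*(-6)*9) + 47456) = 22822*((-3 + 12 - 18) + 47456) = 22822*(-9 + 47456) = 22822*47447 = 1082835434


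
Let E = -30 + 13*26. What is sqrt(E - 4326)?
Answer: 7*I*sqrt(82) ≈ 63.388*I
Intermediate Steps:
E = 308 (E = -30 + 338 = 308)
sqrt(E - 4326) = sqrt(308 - 4326) = sqrt(-4018) = 7*I*sqrt(82)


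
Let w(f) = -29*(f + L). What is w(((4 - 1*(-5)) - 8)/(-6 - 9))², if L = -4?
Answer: 3129361/225 ≈ 13908.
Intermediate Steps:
w(f) = 116 - 29*f (w(f) = -29*(f - 4) = -29*(-4 + f) = 116 - 29*f)
w(((4 - 1*(-5)) - 8)/(-6 - 9))² = (116 - 29*((4 - 1*(-5)) - 8)/(-6 - 9))² = (116 - 29*((4 + 5) - 8)/(-15))² = (116 - 29*(9 - 8)*(-1)/15)² = (116 - 29*(-1)/15)² = (116 - 29*(-1/15))² = (116 + 29/15)² = (1769/15)² = 3129361/225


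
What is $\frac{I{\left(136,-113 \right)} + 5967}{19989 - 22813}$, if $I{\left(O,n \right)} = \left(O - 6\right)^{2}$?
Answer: $- \frac{22867}{2824} \approx -8.0974$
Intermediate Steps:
$I{\left(O,n \right)} = \left(-6 + O\right)^{2}$
$\frac{I{\left(136,-113 \right)} + 5967}{19989 - 22813} = \frac{\left(-6 + 136\right)^{2} + 5967}{19989 - 22813} = \frac{130^{2} + 5967}{-2824} = \left(16900 + 5967\right) \left(- \frac{1}{2824}\right) = 22867 \left(- \frac{1}{2824}\right) = - \frac{22867}{2824}$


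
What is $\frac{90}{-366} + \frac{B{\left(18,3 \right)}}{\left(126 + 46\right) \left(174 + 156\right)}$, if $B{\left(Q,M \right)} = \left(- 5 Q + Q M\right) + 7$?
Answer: $- \frac{853169}{3462360} \approx -0.24641$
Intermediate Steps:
$B{\left(Q,M \right)} = 7 - 5 Q + M Q$ ($B{\left(Q,M \right)} = \left(- 5 Q + M Q\right) + 7 = 7 - 5 Q + M Q$)
$\frac{90}{-366} + \frac{B{\left(18,3 \right)}}{\left(126 + 46\right) \left(174 + 156\right)} = \frac{90}{-366} + \frac{7 - 90 + 3 \cdot 18}{\left(126 + 46\right) \left(174 + 156\right)} = 90 \left(- \frac{1}{366}\right) + \frac{7 - 90 + 54}{172 \cdot 330} = - \frac{15}{61} - \frac{29}{56760} = - \frac{853169}{3462360}$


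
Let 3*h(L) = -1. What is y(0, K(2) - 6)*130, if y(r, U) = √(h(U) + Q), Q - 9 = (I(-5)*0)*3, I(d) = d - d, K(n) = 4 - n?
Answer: 130*√78/3 ≈ 382.71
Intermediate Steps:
h(L) = -⅓ (h(L) = (⅓)*(-1) = -⅓)
I(d) = 0
Q = 9 (Q = 9 + (0*0)*3 = 9 + 0*3 = 9 + 0 = 9)
y(r, U) = √78/3 (y(r, U) = √(-⅓ + 9) = √(26/3) = √78/3)
y(0, K(2) - 6)*130 = (√78/3)*130 = 130*√78/3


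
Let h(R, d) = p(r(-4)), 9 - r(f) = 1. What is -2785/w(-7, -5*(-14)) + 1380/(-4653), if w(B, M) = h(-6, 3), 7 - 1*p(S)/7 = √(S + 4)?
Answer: -4336555/57387 - 5570*√3/259 ≈ -112.82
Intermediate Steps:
r(f) = 8 (r(f) = 9 - 1*1 = 9 - 1 = 8)
p(S) = 49 - 7*√(4 + S) (p(S) = 49 - 7*√(S + 4) = 49 - 7*√(4 + S))
h(R, d) = 49 - 14*√3 (h(R, d) = 49 - 7*√(4 + 8) = 49 - 14*√3)
w(B, M) = 49 - 14*√3
-2785/w(-7, -5*(-14)) + 1380/(-4653) = -2785/(49 - 14*√3) + 1380/(-4653) = -2785/(49 - 14*√3) + 1380*(-1/4653) = -2785/(49 - 14*√3) - 460/1551 = -460/1551 - 2785/(49 - 14*√3)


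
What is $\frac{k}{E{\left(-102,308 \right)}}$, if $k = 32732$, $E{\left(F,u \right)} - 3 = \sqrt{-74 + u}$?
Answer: $- \frac{32732}{75} + \frac{32732 \sqrt{26}}{75} \approx 1788.9$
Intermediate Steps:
$E{\left(F,u \right)} = 3 + \sqrt{-74 + u}$
$\frac{k}{E{\left(-102,308 \right)}} = \frac{32732}{3 + \sqrt{-74 + 308}} = \frac{32732}{3 + \sqrt{234}} = \frac{32732}{3 + 3 \sqrt{26}}$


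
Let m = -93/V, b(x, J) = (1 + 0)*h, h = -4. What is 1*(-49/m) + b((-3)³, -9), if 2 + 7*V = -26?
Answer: -568/93 ≈ -6.1075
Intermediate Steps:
V = -4 (V = -2/7 + (⅐)*(-26) = -2/7 - 26/7 = -4)
b(x, J) = -4 (b(x, J) = (1 + 0)*(-4) = 1*(-4) = -4)
m = 93/4 (m = -93/(-4) = -93*(-¼) = 93/4 ≈ 23.250)
1*(-49/m) + b((-3)³, -9) = 1*(-49/93/4) - 4 = 1*(-49*4/93) - 4 = 1*(-196/93) - 4 = -196/93 - 4 = -568/93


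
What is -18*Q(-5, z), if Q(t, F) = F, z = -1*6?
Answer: 108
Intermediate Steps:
z = -6
-18*Q(-5, z) = -18*(-6) = 108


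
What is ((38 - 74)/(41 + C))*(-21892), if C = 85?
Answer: 43784/7 ≈ 6254.9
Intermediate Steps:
((38 - 74)/(41 + C))*(-21892) = ((38 - 74)/(41 + 85))*(-21892) = -36/126*(-21892) = -36*1/126*(-21892) = -2/7*(-21892) = 43784/7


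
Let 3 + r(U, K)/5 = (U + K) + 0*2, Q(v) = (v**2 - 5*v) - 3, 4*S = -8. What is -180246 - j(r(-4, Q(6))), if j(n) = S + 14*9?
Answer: -180370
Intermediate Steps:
S = -2 (S = (1/4)*(-8) = -2)
Q(v) = -3 + v**2 - 5*v
r(U, K) = -15 + 5*K + 5*U (r(U, K) = -15 + 5*((U + K) + 0*2) = -15 + 5*((K + U) + 0) = -15 + 5*(K + U) = -15 + (5*K + 5*U) = -15 + 5*K + 5*U)
j(n) = 124 (j(n) = -2 + 14*9 = -2 + 126 = 124)
-180246 - j(r(-4, Q(6))) = -180246 - 1*124 = -180246 - 124 = -180370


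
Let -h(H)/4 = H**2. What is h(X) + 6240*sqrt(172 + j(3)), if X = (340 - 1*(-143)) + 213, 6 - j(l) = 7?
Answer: -1937664 + 18720*sqrt(19) ≈ -1.8561e+6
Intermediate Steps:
j(l) = -1 (j(l) = 6 - 1*7 = 6 - 7 = -1)
X = 696 (X = (340 + 143) + 213 = 483 + 213 = 696)
h(H) = -4*H**2
h(X) + 6240*sqrt(172 + j(3)) = -4*696**2 + 6240*sqrt(172 - 1) = -4*484416 + 6240*sqrt(171) = -1937664 + 6240*(3*sqrt(19)) = -1937664 + 18720*sqrt(19)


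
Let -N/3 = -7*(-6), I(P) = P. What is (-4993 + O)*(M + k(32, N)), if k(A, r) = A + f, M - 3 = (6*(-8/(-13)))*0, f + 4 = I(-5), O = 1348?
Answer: -94770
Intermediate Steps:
N = -126 (N = -(-21)*(-6) = -3*42 = -126)
f = -9 (f = -4 - 5 = -9)
M = 3 (M = 3 + (6*(-8/(-13)))*0 = 3 + (6*(-8*(-1/13)))*0 = 3 + (6*(8/13))*0 = 3 + (48/13)*0 = 3 + 0 = 3)
k(A, r) = -9 + A (k(A, r) = A - 9 = -9 + A)
(-4993 + O)*(M + k(32, N)) = (-4993 + 1348)*(3 + (-9 + 32)) = -3645*(3 + 23) = -3645*26 = -94770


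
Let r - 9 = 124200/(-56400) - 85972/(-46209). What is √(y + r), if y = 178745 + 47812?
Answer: √4274673313539331686/4343646 ≈ 475.99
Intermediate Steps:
y = 226557
r = 37608919/4343646 (r = 9 + (124200/(-56400) - 85972/(-46209)) = 9 + (124200*(-1/56400) - 85972*(-1/46209)) = 9 + (-207/94 + 85972/46209) = 9 - 1483895/4343646 = 37608919/4343646 ≈ 8.6584)
√(y + r) = √(226557 + 37608919/4343646) = √(984121015741/4343646) = √4274673313539331686/4343646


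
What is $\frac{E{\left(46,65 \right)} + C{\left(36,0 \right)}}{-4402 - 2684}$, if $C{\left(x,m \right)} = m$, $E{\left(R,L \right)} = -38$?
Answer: $\frac{19}{3543} \approx 0.0053627$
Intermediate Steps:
$\frac{E{\left(46,65 \right)} + C{\left(36,0 \right)}}{-4402 - 2684} = \frac{-38 + 0}{-4402 - 2684} = - \frac{38}{-4402 - 2684} = - \frac{38}{-7086} = \left(-38\right) \left(- \frac{1}{7086}\right) = \frac{19}{3543}$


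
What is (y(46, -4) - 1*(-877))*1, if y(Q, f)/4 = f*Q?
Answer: 141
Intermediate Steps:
y(Q, f) = 4*Q*f (y(Q, f) = 4*(f*Q) = 4*(Q*f) = 4*Q*f)
(y(46, -4) - 1*(-877))*1 = (4*46*(-4) - 1*(-877))*1 = (-736 + 877)*1 = 141*1 = 141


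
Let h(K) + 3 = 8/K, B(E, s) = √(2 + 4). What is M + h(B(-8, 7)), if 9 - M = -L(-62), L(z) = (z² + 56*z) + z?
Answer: 316 + 4*√6/3 ≈ 319.27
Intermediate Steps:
B(E, s) = √6
L(z) = z² + 57*z
M = 319 (M = 9 - (-1)*(-62*(57 - 62)) = 9 - (-1)*(-62*(-5)) = 9 - (-1)*310 = 9 - 1*(-310) = 9 + 310 = 319)
h(K) = -3 + 8/K
M + h(B(-8, 7)) = 319 + (-3 + 8/(√6)) = 319 + (-3 + 8*(√6/6)) = 319 + (-3 + 4*√6/3) = 316 + 4*√6/3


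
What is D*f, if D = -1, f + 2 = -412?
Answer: 414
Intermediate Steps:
f = -414 (f = -2 - 412 = -414)
D*f = -1*(-414) = 414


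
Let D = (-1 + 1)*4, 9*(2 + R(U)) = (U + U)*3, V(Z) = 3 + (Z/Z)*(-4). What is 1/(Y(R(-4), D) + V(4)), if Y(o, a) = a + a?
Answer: -1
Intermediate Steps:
V(Z) = -1 (V(Z) = 3 + 1*(-4) = 3 - 4 = -1)
R(U) = -2 + 2*U/3 (R(U) = -2 + ((U + U)*3)/9 = -2 + ((2*U)*3)/9 = -2 + (6*U)/9 = -2 + 2*U/3)
D = 0 (D = 0*4 = 0)
Y(o, a) = 2*a
1/(Y(R(-4), D) + V(4)) = 1/(2*0 - 1) = 1/(0 - 1) = 1/(-1) = -1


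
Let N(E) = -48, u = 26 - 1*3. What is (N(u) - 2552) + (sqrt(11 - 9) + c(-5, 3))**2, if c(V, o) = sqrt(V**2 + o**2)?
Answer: -2564 + 4*sqrt(17) ≈ -2547.5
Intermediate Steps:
u = 23 (u = 26 - 3 = 23)
(N(u) - 2552) + (sqrt(11 - 9) + c(-5, 3))**2 = (-48 - 2552) + (sqrt(11 - 9) + sqrt((-5)**2 + 3**2))**2 = -2600 + (sqrt(2) + sqrt(25 + 9))**2 = -2600 + (sqrt(2) + sqrt(34))**2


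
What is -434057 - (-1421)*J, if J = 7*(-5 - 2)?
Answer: -503686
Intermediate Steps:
J = -49 (J = 7*(-7) = -49)
-434057 - (-1421)*J = -434057 - (-1421)*(-49) = -434057 - 1*69629 = -434057 - 69629 = -503686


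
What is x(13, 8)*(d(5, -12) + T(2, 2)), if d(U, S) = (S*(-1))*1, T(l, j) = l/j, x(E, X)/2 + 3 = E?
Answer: 260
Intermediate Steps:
x(E, X) = -6 + 2*E
d(U, S) = -S (d(U, S) = -S*1 = -S)
x(13, 8)*(d(5, -12) + T(2, 2)) = (-6 + 2*13)*(-1*(-12) + 2/2) = (-6 + 26)*(12 + 2*(½)) = 20*(12 + 1) = 20*13 = 260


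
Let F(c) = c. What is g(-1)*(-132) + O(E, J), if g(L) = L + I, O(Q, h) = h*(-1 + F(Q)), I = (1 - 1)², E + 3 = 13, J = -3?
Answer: 105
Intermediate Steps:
E = 10 (E = -3 + 13 = 10)
I = 0 (I = 0² = 0)
O(Q, h) = h*(-1 + Q)
g(L) = L (g(L) = L + 0 = L)
g(-1)*(-132) + O(E, J) = -1*(-132) - 3*(-1 + 10) = 132 - 3*9 = 132 - 27 = 105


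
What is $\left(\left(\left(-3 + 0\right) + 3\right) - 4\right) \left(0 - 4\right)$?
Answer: $16$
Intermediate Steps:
$\left(\left(\left(-3 + 0\right) + 3\right) - 4\right) \left(0 - 4\right) = \left(\left(-3 + 3\right) - 4\right) \left(-4\right) = \left(0 - 4\right) \left(-4\right) = \left(-4\right) \left(-4\right) = 16$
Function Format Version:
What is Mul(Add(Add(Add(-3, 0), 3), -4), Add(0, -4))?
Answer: 16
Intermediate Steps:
Mul(Add(Add(Add(-3, 0), 3), -4), Add(0, -4)) = Mul(Add(Add(-3, 3), -4), -4) = Mul(Add(0, -4), -4) = Mul(-4, -4) = 16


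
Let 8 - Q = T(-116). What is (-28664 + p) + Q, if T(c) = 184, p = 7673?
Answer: -21167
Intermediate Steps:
Q = -176 (Q = 8 - 1*184 = 8 - 184 = -176)
(-28664 + p) + Q = (-28664 + 7673) - 176 = -20991 - 176 = -21167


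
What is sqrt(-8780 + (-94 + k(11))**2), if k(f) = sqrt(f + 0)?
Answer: sqrt(-8780 + (94 - sqrt(11))**2) ≈ 23.591*I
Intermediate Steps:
k(f) = sqrt(f)
sqrt(-8780 + (-94 + k(11))**2) = sqrt(-8780 + (-94 + sqrt(11))**2)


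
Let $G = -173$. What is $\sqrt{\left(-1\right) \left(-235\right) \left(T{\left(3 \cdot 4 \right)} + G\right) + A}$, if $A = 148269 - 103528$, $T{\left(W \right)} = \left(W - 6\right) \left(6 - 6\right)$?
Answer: $3 \sqrt{454} \approx 63.922$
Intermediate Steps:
$T{\left(W \right)} = 0$ ($T{\left(W \right)} = \left(-6 + W\right) 0 = 0$)
$A = 44741$ ($A = 148269 - 103528 = 44741$)
$\sqrt{\left(-1\right) \left(-235\right) \left(T{\left(3 \cdot 4 \right)} + G\right) + A} = \sqrt{\left(-1\right) \left(-235\right) \left(0 - 173\right) + 44741} = \sqrt{235 \left(-173\right) + 44741} = \sqrt{-40655 + 44741} = \sqrt{4086} = 3 \sqrt{454}$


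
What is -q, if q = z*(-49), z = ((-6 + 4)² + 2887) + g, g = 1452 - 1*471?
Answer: 189728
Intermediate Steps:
g = 981 (g = 1452 - 471 = 981)
z = 3872 (z = ((-6 + 4)² + 2887) + 981 = ((-2)² + 2887) + 981 = (4 + 2887) + 981 = 2891 + 981 = 3872)
q = -189728 (q = 3872*(-49) = -189728)
-q = -1*(-189728) = 189728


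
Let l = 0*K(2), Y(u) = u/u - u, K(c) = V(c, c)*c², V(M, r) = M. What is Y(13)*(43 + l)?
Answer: -516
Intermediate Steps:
K(c) = c³ (K(c) = c*c² = c³)
Y(u) = 1 - u
l = 0 (l = 0*2³ = 0*8 = 0)
Y(13)*(43 + l) = (1 - 1*13)*(43 + 0) = (1 - 13)*43 = -12*43 = -516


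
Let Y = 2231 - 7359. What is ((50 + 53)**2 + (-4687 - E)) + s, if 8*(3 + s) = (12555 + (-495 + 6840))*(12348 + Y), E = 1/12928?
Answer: 220592648831/12928 ≈ 1.7063e+7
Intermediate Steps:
E = 1/12928 ≈ 7.7351e-5
Y = -5128
s = 17057247 (s = -3 + ((12555 + (-495 + 6840))*(12348 - 5128))/8 = -3 + ((12555 + 6345)*7220)/8 = -3 + (18900*7220)/8 = -3 + (1/8)*136458000 = -3 + 17057250 = 17057247)
((50 + 53)**2 + (-4687 - E)) + s = ((50 + 53)**2 + (-4687 - 1*1/12928)) + 17057247 = (103**2 + (-4687 - 1/12928)) + 17057247 = (10609 - 60593537/12928) + 17057247 = 76559615/12928 + 17057247 = 220592648831/12928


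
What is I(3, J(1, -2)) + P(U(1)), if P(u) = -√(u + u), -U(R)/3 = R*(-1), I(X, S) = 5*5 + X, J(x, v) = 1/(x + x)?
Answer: 28 - √6 ≈ 25.551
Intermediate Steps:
J(x, v) = 1/(2*x)
I(X, S) = 25 + X
U(R) = 3*R (U(R) = -3*R*(-1) = -(-3)*R = 3*R)
P(u) = -√2*√u (P(u) = -√(2*u) = -√2*√u)
I(3, J(1, -2)) + P(U(1)) = (25 + 3) - √2*√(3*1) = 28 - √2*√3 = 28 - √6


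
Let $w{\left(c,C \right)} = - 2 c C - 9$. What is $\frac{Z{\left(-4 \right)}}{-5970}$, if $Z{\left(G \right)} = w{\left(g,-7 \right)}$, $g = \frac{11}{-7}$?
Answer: $\frac{31}{5970} \approx 0.0051926$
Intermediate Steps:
$g = - \frac{11}{7}$ ($g = 11 \left(- \frac{1}{7}\right) = - \frac{11}{7} \approx -1.5714$)
$w{\left(c,C \right)} = -9 - 2 C c$ ($w{\left(c,C \right)} = - 2 C c - 9 = -9 - 2 C c$)
$Z{\left(G \right)} = -31$ ($Z{\left(G \right)} = -9 - \left(-14\right) \left(- \frac{11}{7}\right) = -9 - 22 = -31$)
$\frac{Z{\left(-4 \right)}}{-5970} = - \frac{31}{-5970} = \left(-31\right) \left(- \frac{1}{5970}\right) = \frac{31}{5970}$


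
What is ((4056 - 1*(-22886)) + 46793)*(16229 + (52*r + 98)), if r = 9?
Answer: 1238379325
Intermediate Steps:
((4056 - 1*(-22886)) + 46793)*(16229 + (52*r + 98)) = ((4056 - 1*(-22886)) + 46793)*(16229 + (52*9 + 98)) = ((4056 + 22886) + 46793)*(16229 + (468 + 98)) = (26942 + 46793)*(16229 + 566) = 73735*16795 = 1238379325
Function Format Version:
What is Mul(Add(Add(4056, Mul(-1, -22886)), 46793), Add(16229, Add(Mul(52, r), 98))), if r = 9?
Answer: 1238379325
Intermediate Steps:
Mul(Add(Add(4056, Mul(-1, -22886)), 46793), Add(16229, Add(Mul(52, r), 98))) = Mul(Add(Add(4056, Mul(-1, -22886)), 46793), Add(16229, Add(Mul(52, 9), 98))) = Mul(Add(Add(4056, 22886), 46793), Add(16229, Add(468, 98))) = Mul(Add(26942, 46793), Add(16229, 566)) = Mul(73735, 16795) = 1238379325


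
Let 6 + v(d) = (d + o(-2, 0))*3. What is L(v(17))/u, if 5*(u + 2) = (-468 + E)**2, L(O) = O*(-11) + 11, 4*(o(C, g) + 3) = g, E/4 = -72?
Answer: -1925/571526 ≈ -0.0033682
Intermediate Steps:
E = -288 (E = 4*(-72) = -288)
o(C, g) = -3 + g/4
v(d) = -15 + 3*d (v(d) = -6 + (d + (-3 + (1/4)*0))*3 = -6 + (d + (-3 + 0))*3 = -6 + (d - 3)*3 = -6 + (-3 + d)*3 = -6 + (-9 + 3*d) = -15 + 3*d)
L(O) = 11 - 11*O (L(O) = -11*O + 11 = 11 - 11*O)
u = 571526/5 (u = -2 + (-468 - 288)**2/5 = -2 + (1/5)*(-756)**2 = -2 + (1/5)*571536 = -2 + 571536/5 = 571526/5 ≈ 1.1431e+5)
L(v(17))/u = (11 - 11*(-15 + 3*17))/(571526/5) = (11 - 11*(-15 + 51))*(5/571526) = (11 - 11*36)*(5/571526) = (11 - 396)*(5/571526) = -385*5/571526 = -1925/571526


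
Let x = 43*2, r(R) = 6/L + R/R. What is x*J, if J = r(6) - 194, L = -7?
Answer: -116702/7 ≈ -16672.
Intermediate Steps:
r(R) = ⅐ (r(R) = 6/(-7) + R/R = 6*(-⅐) + 1 = -6/7 + 1 = ⅐)
x = 86
J = -1357/7 (J = ⅐ - 194 = -1357/7 ≈ -193.86)
x*J = 86*(-1357/7) = -116702/7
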